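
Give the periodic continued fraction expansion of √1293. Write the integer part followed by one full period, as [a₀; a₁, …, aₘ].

[35; 1, 22, 1, 70]

a₀ = ⌊√1293⌋ = 35.
With m₀=0, d₀=1 and mₖ₊₁ = dₖaₖ − mₖ, dₖ₊₁ = (n − mₖ₊₁²)/dₖ, aₖ₊₁ = ⌊(a₀+mₖ₊₁)/dₖ₊₁⌋:
  k=1: m=35, d=68, a=1
  k=2: m=33, d=3, a=22
  k=3: m=33, d=68, a=1
  k=4: m=35, d=1, a=70
d=1 and a=2a₀=70 at k=4, so the next step gives (m, d) = (35, 68) again — its k=1 value — and the period has length 4.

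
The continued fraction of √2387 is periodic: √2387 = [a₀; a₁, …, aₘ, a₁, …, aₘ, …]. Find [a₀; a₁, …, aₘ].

a₀ = ⌊√2387⌋ = 48.
With m₀=0, d₀=1 and mₖ₊₁ = dₖaₖ − mₖ, dₖ₊₁ = (n − mₖ₊₁²)/dₖ, aₖ₊₁ = ⌊(a₀+mₖ₊₁)/dₖ₊₁⌋:
  k=1: m=48, d=83, a=1
  k=2: m=35, d=14, a=5
  k=3: m=35, d=83, a=1
  k=4: m=48, d=1, a=96
d=1 and a=2a₀=96 at k=4, so the next step gives (m, d) = (48, 83) again — its k=1 value — and the period has length 4.

[48; 1, 5, 1, 96]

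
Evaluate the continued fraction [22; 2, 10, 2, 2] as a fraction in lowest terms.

Using pₖ = aₖpₖ₋₁ + pₖ₋₂ and qₖ = aₖqₖ₋₁ + qₖ₋₂:
  k=0: a=22, p=22, q=1
  k=1: a=2, p=45, q=2
  k=2: a=10, p=472, q=21
  k=3: a=2, p=989, q=44
  k=4: a=2, p=2450, q=109

2450/109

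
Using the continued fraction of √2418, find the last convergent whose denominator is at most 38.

√2418 = [49; 5, 1, 3, 2, 3, 1, 5, 98, …] (period length 8).
Convergents:
  p_0/q_0 = 49/1
  p_1/q_1 = 246/5
  p_2/q_2 = 295/6
  p_3/q_3 = 1131/23
  p_4/q_4 = 2557/52
q_3 = 23 ≤ 38 < 52 = q_4, so the answer is 1131/23.

1131/23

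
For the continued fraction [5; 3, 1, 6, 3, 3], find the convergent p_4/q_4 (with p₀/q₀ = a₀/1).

447/85

Using pₖ = aₖpₖ₋₁ + pₖ₋₂, qₖ = aₖqₖ₋₁ + qₖ₋₂ (with p₋₁=1, p₋₂=0, q₋₁=0, q₋₂=1):
  k=0: a=5, p=5, q=1
  k=1: a=3, p=16, q=3
  k=2: a=1, p=21, q=4
  k=3: a=6, p=142, q=27
  k=4: a=3, p=447, q=85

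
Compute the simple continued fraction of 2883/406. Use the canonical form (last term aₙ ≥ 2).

2883 = 7·406 + 41
406 = 9·41 + 37
41 = 1·37 + 4
37 = 9·4 + 1
4 = 4·1 + 0  (stop)
So 2883/406 = [7; 9, 1, 9, 4].

[7; 9, 1, 9, 4]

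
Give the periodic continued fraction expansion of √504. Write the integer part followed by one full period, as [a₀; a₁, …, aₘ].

[22; 2, 4, 2, 44]

a₀ = ⌊√504⌋ = 22.
With m₀=0, d₀=1 and mₖ₊₁ = dₖaₖ − mₖ, dₖ₊₁ = (n − mₖ₊₁²)/dₖ, aₖ₊₁ = ⌊(a₀+mₖ₊₁)/dₖ₊₁⌋:
  k=1: m=22, d=20, a=2
  k=2: m=18, d=9, a=4
  k=3: m=18, d=20, a=2
  k=4: m=22, d=1, a=44
d=1 and a=2a₀=44 at k=4, so the next step gives (m, d) = (22, 20) again — its k=1 value — and the period has length 4.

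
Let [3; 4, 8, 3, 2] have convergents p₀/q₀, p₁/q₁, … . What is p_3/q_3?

Using pₖ = aₖpₖ₋₁ + pₖ₋₂, qₖ = aₖqₖ₋₁ + qₖ₋₂ (with p₋₁=1, p₋₂=0, q₋₁=0, q₋₂=1):
  k=0: a=3, p=3, q=1
  k=1: a=4, p=13, q=4
  k=2: a=8, p=107, q=33
  k=3: a=3, p=334, q=103

334/103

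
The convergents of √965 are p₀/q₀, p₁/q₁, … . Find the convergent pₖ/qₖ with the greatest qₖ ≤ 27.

497/16

√965 = [31; 15, 1, 1, 15, 62, …] (period length 5).
Convergents:
  p_0/q_0 = 31/1
  p_1/q_1 = 466/15
  p_2/q_2 = 497/16
  p_3/q_3 = 963/31
q_2 = 16 ≤ 27 < 31 = q_3, so the answer is 497/16.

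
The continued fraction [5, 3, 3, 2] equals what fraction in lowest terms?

Fold from the inside: start with 2/1.
  3 + 1/2 = 7/2
  3 + 2/7 = 23/7
  5 + 7/23 = 122/23

122/23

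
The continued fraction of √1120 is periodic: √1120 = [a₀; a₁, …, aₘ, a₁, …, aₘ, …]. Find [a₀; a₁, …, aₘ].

a₀ = ⌊√1120⌋ = 33.
With m₀=0, d₀=1 and mₖ₊₁ = dₖaₖ − mₖ, dₖ₊₁ = (n − mₖ₊₁²)/dₖ, aₖ₊₁ = ⌊(a₀+mₖ₊₁)/dₖ₊₁⌋:
  k=1: m=33, d=31, a=2
  k=2: m=29, d=9, a=6
  k=3: m=25, d=55, a=1
  k=4: m=30, d=4, a=15
  k=5: m=30, d=55, a=1
  k=6: m=25, d=9, a=6
  k=7: m=29, d=31, a=2
  k=8: m=33, d=1, a=66
d=1 and a=2a₀=66 at k=8, so the next step gives (m, d) = (33, 31) again — its k=1 value — and the period has length 8.

[33; 2, 6, 1, 15, 1, 6, 2, 66]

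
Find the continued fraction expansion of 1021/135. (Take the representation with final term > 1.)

[7; 1, 1, 3, 2, 8]

1021 = 7×135 + 76
135 = 1×76 + 59
76 = 1×59 + 17
59 = 3×17 + 8
17 = 2×8 + 1
8 = 8×1 + 0  (stop)
So 1021/135 = [7; 1, 1, 3, 2, 8].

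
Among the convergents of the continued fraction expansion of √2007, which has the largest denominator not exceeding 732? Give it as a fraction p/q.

20115/449

√2007 = [44; 1, 3, 1, 88, …] (period length 4).
Convergents:
  p_0/q_0 = 44/1
  p_1/q_1 = 45/1
  p_2/q_2 = 179/4
  p_3/q_3 = 224/5
  p_4/q_4 = 19891/444
  p_5/q_5 = 20115/449
  p_6/q_6 = 80236/1791
q_5 = 449 ≤ 732 < 1791 = q_6, so the answer is 20115/449.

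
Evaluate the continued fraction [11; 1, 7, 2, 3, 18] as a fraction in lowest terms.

Using pₖ = aₖpₖ₋₁ + pₖ₋₂ and qₖ = aₖqₖ₋₁ + qₖ₋₂:
  k=0: a=11, p=11, q=1
  k=1: a=1, p=12, q=1
  k=2: a=7, p=95, q=8
  k=3: a=2, p=202, q=17
  k=4: a=3, p=701, q=59
  k=5: a=18, p=12820, q=1079

12820/1079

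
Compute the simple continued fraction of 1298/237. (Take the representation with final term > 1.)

1298 = 5×237 + 113
237 = 2×113 + 11
113 = 10×11 + 3
11 = 3×3 + 2
3 = 1×2 + 1
2 = 2×1 + 0  (stop)
So 1298/237 = [5; 2, 10, 3, 1, 2].

[5; 2, 10, 3, 1, 2]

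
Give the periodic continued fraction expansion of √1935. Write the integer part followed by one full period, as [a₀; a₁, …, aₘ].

a₀ = ⌊√1935⌋ = 43.
With m₀=0, d₀=1 and mₖ₊₁ = dₖaₖ − mₖ, dₖ₊₁ = (n − mₖ₊₁²)/dₖ, aₖ₊₁ = ⌊(a₀+mₖ₊₁)/dₖ₊₁⌋:
  k=1: m=43, d=86, a=1
  k=2: m=43, d=1, a=86
d=1 and a=2a₀=86 at k=2, so the next step gives (m, d) = (43, 86) again — its k=1 value — and the period has length 2.

[43; 1, 86]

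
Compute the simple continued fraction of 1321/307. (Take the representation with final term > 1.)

[4; 3, 3, 3, 9]

1321 = 4*307 + 93
307 = 3*93 + 28
93 = 3*28 + 9
28 = 3*9 + 1
9 = 9*1 + 0  (stop)
So 1321/307 = [4; 3, 3, 3, 9].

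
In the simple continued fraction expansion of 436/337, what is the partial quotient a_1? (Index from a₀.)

436 = 1·337 + 99   →  a_0 = 1
337 = 3·99 + 40   →  a_1 = 3

3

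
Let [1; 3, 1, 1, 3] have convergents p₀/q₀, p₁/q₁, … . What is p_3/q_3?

Using pₖ = aₖpₖ₋₁ + pₖ₋₂, qₖ = aₖqₖ₋₁ + qₖ₋₂ (with p₋₁=1, p₋₂=0, q₋₁=0, q₋₂=1):
  k=0: a=1, p=1, q=1
  k=1: a=3, p=4, q=3
  k=2: a=1, p=5, q=4
  k=3: a=1, p=9, q=7

9/7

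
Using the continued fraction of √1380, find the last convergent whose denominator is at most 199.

6761/182

√1380 = [37; 6, 1, 2, 1, 6, 74, …] (period length 6).
Convergents:
  p_0/q_0 = 37/1
  p_1/q_1 = 223/6
  p_2/q_2 = 260/7
  p_3/q_3 = 743/20
  p_4/q_4 = 1003/27
  p_5/q_5 = 6761/182
  p_6/q_6 = 501317/13495
q_5 = 182 ≤ 199 < 13495 = q_6, so the answer is 6761/182.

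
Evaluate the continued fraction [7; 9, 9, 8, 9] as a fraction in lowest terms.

43135/6067

Fold from the inside: start with 9/1.
  8 + 1/9 = 73/9
  9 + 9/73 = 666/73
  9 + 73/666 = 6067/666
  7 + 666/6067 = 43135/6067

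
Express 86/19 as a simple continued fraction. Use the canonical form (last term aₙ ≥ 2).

86 = 4×19 + 10
19 = 1×10 + 9
10 = 1×9 + 1
9 = 9×1 + 0  (stop)
So 86/19 = [4; 1, 1, 9].

[4; 1, 1, 9]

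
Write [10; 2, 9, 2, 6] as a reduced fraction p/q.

2713/259

Using pₖ = aₖpₖ₋₁ + pₖ₋₂ and qₖ = aₖqₖ₋₁ + qₖ₋₂:
  k=0: a=10, p=10, q=1
  k=1: a=2, p=21, q=2
  k=2: a=9, p=199, q=19
  k=3: a=2, p=419, q=40
  k=4: a=6, p=2713, q=259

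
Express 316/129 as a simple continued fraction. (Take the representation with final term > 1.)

316 = 2·129 + 58
129 = 2·58 + 13
58 = 4·13 + 6
13 = 2·6 + 1
6 = 6·1 + 0  (stop)
So 316/129 = [2; 2, 4, 2, 6].

[2; 2, 4, 2, 6]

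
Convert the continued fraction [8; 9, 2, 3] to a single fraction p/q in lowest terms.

535/66

Fold from the inside: start with 3/1.
  2 + 1/3 = 7/3
  9 + 3/7 = 66/7
  8 + 7/66 = 535/66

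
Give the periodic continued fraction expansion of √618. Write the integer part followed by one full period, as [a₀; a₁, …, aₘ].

a₀ = ⌊√618⌋ = 24.
With m₀=0, d₀=1 and mₖ₊₁ = dₖaₖ − mₖ, dₖ₊₁ = (n − mₖ₊₁²)/dₖ, aₖ₊₁ = ⌊(a₀+mₖ₊₁)/dₖ₊₁⌋:
  k=1: m=24, d=42, a=1
  k=2: m=18, d=7, a=6
  k=3: m=24, d=6, a=8
  k=4: m=24, d=7, a=6
  k=5: m=18, d=42, a=1
  k=6: m=24, d=1, a=48
d=1 and a=2a₀=48 at k=6, so the next step gives (m, d) = (24, 42) again — its k=1 value — and the period has length 6.

[24; 1, 6, 8, 6, 1, 48]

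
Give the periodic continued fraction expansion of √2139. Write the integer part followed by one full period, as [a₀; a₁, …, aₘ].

[46; 4, 92]

a₀ = ⌊√2139⌋ = 46.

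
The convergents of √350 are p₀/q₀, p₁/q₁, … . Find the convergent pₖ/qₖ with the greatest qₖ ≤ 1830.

16931/905

√350 = [18; 1, 2, 2, 2, 1, 36, …] (period length 6).
Convergents:
  p_0/q_0 = 18/1
  p_1/q_1 = 19/1
  p_2/q_2 = 56/3
  p_3/q_3 = 131/7
  p_4/q_4 = 318/17
  p_5/q_5 = 449/24
  p_6/q_6 = 16482/881
  p_7/q_7 = 16931/905
  p_8/q_8 = 50344/2691
q_7 = 905 ≤ 1830 < 2691 = q_8, so the answer is 16931/905.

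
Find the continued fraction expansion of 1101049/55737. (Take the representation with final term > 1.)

1101049 = 19×55737 + 42046
55737 = 1×42046 + 13691
42046 = 3×13691 + 973
13691 = 14×973 + 69
973 = 14×69 + 7
69 = 9×7 + 6
7 = 1×6 + 1
6 = 6×1 + 0  (stop)
So 1101049/55737 = [19; 1, 3, 14, 14, 9, 1, 6].

[19; 1, 3, 14, 14, 9, 1, 6]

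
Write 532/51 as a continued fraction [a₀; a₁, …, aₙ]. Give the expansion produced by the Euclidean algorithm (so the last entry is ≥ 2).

[10; 2, 3, 7]

532 = 10·51 + 22
51 = 2·22 + 7
22 = 3·7 + 1
7 = 7·1 + 0  (stop)
So 532/51 = [10; 2, 3, 7].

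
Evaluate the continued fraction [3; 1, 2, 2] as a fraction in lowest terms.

26/7

Using pₖ = aₖpₖ₋₁ + pₖ₋₂ and qₖ = aₖqₖ₋₁ + qₖ₋₂:
  k=0: a=3, p=3, q=1
  k=1: a=1, p=4, q=1
  k=2: a=2, p=11, q=3
  k=3: a=2, p=26, q=7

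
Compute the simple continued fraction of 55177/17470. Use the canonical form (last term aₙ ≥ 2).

55177 = 3×17470 + 2767
17470 = 6×2767 + 868
2767 = 3×868 + 163
868 = 5×163 + 53
163 = 3×53 + 4
53 = 13×4 + 1
4 = 4×1 + 0  (stop)
So 55177/17470 = [3; 6, 3, 5, 3, 13, 4].

[3; 6, 3, 5, 3, 13, 4]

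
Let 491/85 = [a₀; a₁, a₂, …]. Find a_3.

491 = 5·85 + 66   →  a_0 = 5
85 = 1·66 + 19   →  a_1 = 1
66 = 3·19 + 9   →  a_2 = 3
19 = 2·9 + 1   →  a_3 = 2

2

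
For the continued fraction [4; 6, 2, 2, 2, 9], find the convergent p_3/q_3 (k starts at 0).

133/32

Using pₖ = aₖpₖ₋₁ + pₖ₋₂, qₖ = aₖqₖ₋₁ + qₖ₋₂ (with p₋₁=1, p₋₂=0, q₋₁=0, q₋₂=1):
  k=0: a=4, p=4, q=1
  k=1: a=6, p=25, q=6
  k=2: a=2, p=54, q=13
  k=3: a=2, p=133, q=32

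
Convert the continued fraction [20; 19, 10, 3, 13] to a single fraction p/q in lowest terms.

Using pₖ = aₖpₖ₋₁ + pₖ₋₂ and qₖ = aₖqₖ₋₁ + qₖ₋₂:
  k=0: a=20, p=20, q=1
  k=1: a=19, p=381, q=19
  k=2: a=10, p=3830, q=191
  k=3: a=3, p=11871, q=592
  k=4: a=13, p=158153, q=7887

158153/7887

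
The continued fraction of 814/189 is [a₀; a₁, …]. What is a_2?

3

814 = 4·189 + 58   →  a_0 = 4
189 = 3·58 + 15   →  a_1 = 3
58 = 3·15 + 13   →  a_2 = 3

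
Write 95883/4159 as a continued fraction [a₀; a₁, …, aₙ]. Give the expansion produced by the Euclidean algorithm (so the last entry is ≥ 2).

95883 = 23·4159 + 226
4159 = 18·226 + 91
226 = 2·91 + 44
91 = 2·44 + 3
44 = 14·3 + 2
3 = 1·2 + 1
2 = 2·1 + 0  (stop)
So 95883/4159 = [23; 18, 2, 2, 14, 1, 2].

[23; 18, 2, 2, 14, 1, 2]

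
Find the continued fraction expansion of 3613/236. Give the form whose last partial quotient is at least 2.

[15; 3, 4, 3, 2, 2]

3613 = 15×236 + 73
236 = 3×73 + 17
73 = 4×17 + 5
17 = 3×5 + 2
5 = 2×2 + 1
2 = 2×1 + 0  (stop)
So 3613/236 = [15; 3, 4, 3, 2, 2].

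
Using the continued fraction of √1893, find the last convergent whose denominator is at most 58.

2480/57

√1893 = [43; 1, 1, 28, 1, 1, 86, …] (period length 6).
Convergents:
  p_0/q_0 = 43/1
  p_1/q_1 = 44/1
  p_2/q_2 = 87/2
  p_3/q_3 = 2480/57
  p_4/q_4 = 2567/59
q_3 = 57 ≤ 58 < 59 = q_4, so the answer is 2480/57.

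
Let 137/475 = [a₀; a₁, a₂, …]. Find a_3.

7

137 = 0·475 + 137   →  a_0 = 0
475 = 3·137 + 64   →  a_1 = 3
137 = 2·64 + 9   →  a_2 = 2
64 = 7·9 + 1   →  a_3 = 7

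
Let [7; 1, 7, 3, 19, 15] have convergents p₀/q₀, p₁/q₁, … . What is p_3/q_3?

197/25

Using pₖ = aₖpₖ₋₁ + pₖ₋₂, qₖ = aₖqₖ₋₁ + qₖ₋₂ (with p₋₁=1, p₋₂=0, q₋₁=0, q₋₂=1):
  k=0: a=7, p=7, q=1
  k=1: a=1, p=8, q=1
  k=2: a=7, p=63, q=8
  k=3: a=3, p=197, q=25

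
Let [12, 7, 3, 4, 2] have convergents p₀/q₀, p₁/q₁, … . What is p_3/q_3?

1153/95

Using pₖ = aₖpₖ₋₁ + pₖ₋₂, qₖ = aₖqₖ₋₁ + qₖ₋₂ (with p₋₁=1, p₋₂=0, q₋₁=0, q₋₂=1):
  k=0: a=12, p=12, q=1
  k=1: a=7, p=85, q=7
  k=2: a=3, p=267, q=22
  k=3: a=4, p=1153, q=95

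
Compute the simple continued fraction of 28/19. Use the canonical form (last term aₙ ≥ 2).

28 = 1·19 + 9
19 = 2·9 + 1
9 = 9·1 + 0  (stop)
So 28/19 = [1; 2, 9].

[1; 2, 9]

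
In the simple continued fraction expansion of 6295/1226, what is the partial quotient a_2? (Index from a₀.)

6295 = 5·1226 + 165   →  a_0 = 5
1226 = 7·165 + 71   →  a_1 = 7
165 = 2·71 + 23   →  a_2 = 2

2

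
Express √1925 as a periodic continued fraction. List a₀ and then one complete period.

[43; 1, 6, 1, 86]

a₀ = ⌊√1925⌋ = 43.
With m₀=0, d₀=1 and mₖ₊₁ = dₖaₖ − mₖ, dₖ₊₁ = (n − mₖ₊₁²)/dₖ, aₖ₊₁ = ⌊(a₀+mₖ₊₁)/dₖ₊₁⌋:
  k=1: m=43, d=76, a=1
  k=2: m=33, d=11, a=6
  k=3: m=33, d=76, a=1
  k=4: m=43, d=1, a=86
d=1 and a=2a₀=86 at k=4, so the next step gives (m, d) = (43, 76) again — its k=1 value — and the period has length 4.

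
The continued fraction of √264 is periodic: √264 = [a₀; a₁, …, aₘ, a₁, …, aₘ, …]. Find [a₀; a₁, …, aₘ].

[16; 4, 32]

a₀ = ⌊√264⌋ = 16.
With m₀=0, d₀=1 and mₖ₊₁ = dₖaₖ − mₖ, dₖ₊₁ = (n − mₖ₊₁²)/dₖ, aₖ₊₁ = ⌊(a₀+mₖ₊₁)/dₖ₊₁⌋:
  k=1: m=16, d=8, a=4
  k=2: m=16, d=1, a=32
d=1 and a=2a₀=32 at k=2, so the next step gives (m, d) = (16, 8) again — its k=1 value — and the period has length 2.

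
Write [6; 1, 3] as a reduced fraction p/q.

27/4

Fold from the inside: start with 3/1.
  1 + 1/3 = 4/3
  6 + 3/4 = 27/4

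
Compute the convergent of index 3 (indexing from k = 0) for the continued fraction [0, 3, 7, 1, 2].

8/25

Using pₖ = aₖpₖ₋₁ + pₖ₋₂, qₖ = aₖqₖ₋₁ + qₖ₋₂ (with p₋₁=1, p₋₂=0, q₋₁=0, q₋₂=1):
  k=0: a=0, p=0, q=1
  k=1: a=3, p=1, q=3
  k=2: a=7, p=7, q=22
  k=3: a=1, p=8, q=25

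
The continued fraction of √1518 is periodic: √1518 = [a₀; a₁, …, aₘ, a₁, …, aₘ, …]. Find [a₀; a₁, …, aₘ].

[38; 1, 24, 1, 76]

a₀ = ⌊√1518⌋ = 38.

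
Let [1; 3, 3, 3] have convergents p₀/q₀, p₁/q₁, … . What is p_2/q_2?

Using pₖ = aₖpₖ₋₁ + pₖ₋₂, qₖ = aₖqₖ₋₁ + qₖ₋₂ (with p₋₁=1, p₋₂=0, q₋₁=0, q₋₂=1):
  k=0: a=1, p=1, q=1
  k=1: a=3, p=4, q=3
  k=2: a=3, p=13, q=10

13/10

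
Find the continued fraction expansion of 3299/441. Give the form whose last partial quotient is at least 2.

3299 = 7*441 + 212
441 = 2*212 + 17
212 = 12*17 + 8
17 = 2*8 + 1
8 = 8*1 + 0  (stop)
So 3299/441 = [7; 2, 12, 2, 8].

[7; 2, 12, 2, 8]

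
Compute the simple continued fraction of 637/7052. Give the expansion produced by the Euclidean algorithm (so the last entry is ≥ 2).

[0; 11, 14, 6, 2, 3]

637 = 0×7052 + 637
7052 = 11×637 + 45
637 = 14×45 + 7
45 = 6×7 + 3
7 = 2×3 + 1
3 = 3×1 + 0  (stop)
So 637/7052 = [0; 11, 14, 6, 2, 3].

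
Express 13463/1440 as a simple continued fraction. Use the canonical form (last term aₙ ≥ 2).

[9; 2, 1, 6, 3, 2, 4, 2]

13463 = 9*1440 + 503
1440 = 2*503 + 434
503 = 1*434 + 69
434 = 6*69 + 20
69 = 3*20 + 9
20 = 2*9 + 2
9 = 4*2 + 1
2 = 2*1 + 0  (stop)
So 13463/1440 = [9; 2, 1, 6, 3, 2, 4, 2].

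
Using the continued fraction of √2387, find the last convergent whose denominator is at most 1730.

33467/685

√2387 = [48; 1, 5, 1, 96, …] (period length 4).
Convergents:
  p_0/q_0 = 48/1
  p_1/q_1 = 49/1
  p_2/q_2 = 293/6
  p_3/q_3 = 342/7
  p_4/q_4 = 33125/678
  p_5/q_5 = 33467/685
  p_6/q_6 = 200460/4103
q_5 = 685 ≤ 1730 < 4103 = q_6, so the answer is 33467/685.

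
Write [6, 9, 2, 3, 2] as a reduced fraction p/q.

922/151

Using pₖ = aₖpₖ₋₁ + pₖ₋₂ and qₖ = aₖqₖ₋₁ + qₖ₋₂:
  k=0: a=6, p=6, q=1
  k=1: a=9, p=55, q=9
  k=2: a=2, p=116, q=19
  k=3: a=3, p=403, q=66
  k=4: a=2, p=922, q=151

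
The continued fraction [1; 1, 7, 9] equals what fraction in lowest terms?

137/73

Fold from the inside: start with 9/1.
  7 + 1/9 = 64/9
  1 + 9/64 = 73/64
  1 + 64/73 = 137/73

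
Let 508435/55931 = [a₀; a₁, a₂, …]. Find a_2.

16

508435 = 9·55931 + 5056   →  a_0 = 9
55931 = 11·5056 + 315   →  a_1 = 11
5056 = 16·315 + 16   →  a_2 = 16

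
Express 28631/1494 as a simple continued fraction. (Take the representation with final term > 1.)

28631 = 19*1494 + 245
1494 = 6*245 + 24
245 = 10*24 + 5
24 = 4*5 + 4
5 = 1*4 + 1
4 = 4*1 + 0  (stop)
So 28631/1494 = [19; 6, 10, 4, 1, 4].

[19; 6, 10, 4, 1, 4]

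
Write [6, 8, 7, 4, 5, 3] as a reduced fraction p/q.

Fold from the inside: start with 3/1.
  5 + 1/3 = 16/3
  4 + 3/16 = 67/16
  7 + 16/67 = 485/67
  8 + 67/485 = 3947/485
  6 + 485/3947 = 24167/3947

24167/3947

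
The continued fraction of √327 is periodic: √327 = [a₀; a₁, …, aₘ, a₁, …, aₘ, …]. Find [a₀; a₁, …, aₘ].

[18; 12, 36]

a₀ = ⌊√327⌋ = 18.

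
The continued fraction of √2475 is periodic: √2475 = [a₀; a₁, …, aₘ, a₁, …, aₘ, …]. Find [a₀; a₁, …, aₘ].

a₀ = ⌊√2475⌋ = 49.
With m₀=0, d₀=1 and mₖ₊₁ = dₖaₖ − mₖ, dₖ₊₁ = (n − mₖ₊₁²)/dₖ, aₖ₊₁ = ⌊(a₀+mₖ₊₁)/dₖ₊₁⌋:
  k=1: m=49, d=74, a=1
  k=2: m=25, d=25, a=2
  k=3: m=25, d=74, a=1
  k=4: m=49, d=1, a=98
d=1 and a=2a₀=98 at k=4, so the next step gives (m, d) = (49, 74) again — its k=1 value — and the period has length 4.

[49; 1, 2, 1, 98]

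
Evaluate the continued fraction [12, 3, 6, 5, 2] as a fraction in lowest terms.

Using pₖ = aₖpₖ₋₁ + pₖ₋₂ and qₖ = aₖqₖ₋₁ + qₖ₋₂:
  k=0: a=12, p=12, q=1
  k=1: a=3, p=37, q=3
  k=2: a=6, p=234, q=19
  k=3: a=5, p=1207, q=98
  k=4: a=2, p=2648, q=215

2648/215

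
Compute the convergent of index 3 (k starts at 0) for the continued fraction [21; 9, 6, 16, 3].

18766/889

Using pₖ = aₖpₖ₋₁ + pₖ₋₂, qₖ = aₖqₖ₋₁ + qₖ₋₂ (with p₋₁=1, p₋₂=0, q₋₁=0, q₋₂=1):
  k=0: a=21, p=21, q=1
  k=1: a=9, p=190, q=9
  k=2: a=6, p=1161, q=55
  k=3: a=16, p=18766, q=889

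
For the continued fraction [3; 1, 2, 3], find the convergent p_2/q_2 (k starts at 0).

Using pₖ = aₖpₖ₋₁ + pₖ₋₂, qₖ = aₖqₖ₋₁ + qₖ₋₂ (with p₋₁=1, p₋₂=0, q₋₁=0, q₋₂=1):
  k=0: a=3, p=3, q=1
  k=1: a=1, p=4, q=1
  k=2: a=2, p=11, q=3

11/3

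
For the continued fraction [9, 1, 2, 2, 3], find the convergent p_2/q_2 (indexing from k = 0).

29/3

Using pₖ = aₖpₖ₋₁ + pₖ₋₂, qₖ = aₖqₖ₋₁ + qₖ₋₂ (with p₋₁=1, p₋₂=0, q₋₁=0, q₋₂=1):
  k=0: a=9, p=9, q=1
  k=1: a=1, p=10, q=1
  k=2: a=2, p=29, q=3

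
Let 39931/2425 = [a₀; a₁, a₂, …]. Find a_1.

2

39931 = 16·2425 + 1131   →  a_0 = 16
2425 = 2·1131 + 163   →  a_1 = 2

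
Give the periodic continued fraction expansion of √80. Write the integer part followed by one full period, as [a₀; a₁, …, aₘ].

[8; 1, 16]

a₀ = ⌊√80⌋ = 8.
With m₀=0, d₀=1 and mₖ₊₁ = dₖaₖ − mₖ, dₖ₊₁ = (n − mₖ₊₁²)/dₖ, aₖ₊₁ = ⌊(a₀+mₖ₊₁)/dₖ₊₁⌋:
  k=1: m=8, d=16, a=1
  k=2: m=8, d=1, a=16
d=1 and a=2a₀=16 at k=2, so the next step gives (m, d) = (8, 16) again — its k=1 value — and the period has length 2.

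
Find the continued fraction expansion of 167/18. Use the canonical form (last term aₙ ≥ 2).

167 = 9·18 + 5
18 = 3·5 + 3
5 = 1·3 + 2
3 = 1·2 + 1
2 = 2·1 + 0  (stop)
So 167/18 = [9; 3, 1, 1, 2].

[9; 3, 1, 1, 2]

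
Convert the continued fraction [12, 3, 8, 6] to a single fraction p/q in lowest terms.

Using pₖ = aₖpₖ₋₁ + pₖ₋₂ and qₖ = aₖqₖ₋₁ + qₖ₋₂:
  k=0: a=12, p=12, q=1
  k=1: a=3, p=37, q=3
  k=2: a=8, p=308, q=25
  k=3: a=6, p=1885, q=153

1885/153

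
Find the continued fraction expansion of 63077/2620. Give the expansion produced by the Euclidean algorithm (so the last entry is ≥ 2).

63077 = 24·2620 + 197
2620 = 13·197 + 59
197 = 3·59 + 20
59 = 2·20 + 19
20 = 1·19 + 1
19 = 19·1 + 0  (stop)
So 63077/2620 = [24; 13, 3, 2, 1, 19].

[24; 13, 3, 2, 1, 19]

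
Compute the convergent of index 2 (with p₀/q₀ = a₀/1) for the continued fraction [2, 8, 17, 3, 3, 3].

Using pₖ = aₖpₖ₋₁ + pₖ₋₂, qₖ = aₖqₖ₋₁ + qₖ₋₂ (with p₋₁=1, p₋₂=0, q₋₁=0, q₋₂=1):
  k=0: a=2, p=2, q=1
  k=1: a=8, p=17, q=8
  k=2: a=17, p=291, q=137

291/137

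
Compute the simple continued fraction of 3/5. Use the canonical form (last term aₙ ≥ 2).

3 = 0*5 + 3
5 = 1*3 + 2
3 = 1*2 + 1
2 = 2*1 + 0  (stop)
So 3/5 = [0; 1, 1, 2].

[0; 1, 1, 2]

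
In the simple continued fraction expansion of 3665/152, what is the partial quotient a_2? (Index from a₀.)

3665 = 24·152 + 17   →  a_0 = 24
152 = 8·17 + 16   →  a_1 = 8
17 = 1·16 + 1   →  a_2 = 1

1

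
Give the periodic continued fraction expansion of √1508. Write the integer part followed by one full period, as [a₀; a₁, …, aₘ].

[38; 1, 4, 1, 76]

a₀ = ⌊√1508⌋ = 38.
With m₀=0, d₀=1 and mₖ₊₁ = dₖaₖ − mₖ, dₖ₊₁ = (n − mₖ₊₁²)/dₖ, aₖ₊₁ = ⌊(a₀+mₖ₊₁)/dₖ₊₁⌋:
  k=1: m=38, d=64, a=1
  k=2: m=26, d=13, a=4
  k=3: m=26, d=64, a=1
  k=4: m=38, d=1, a=76
d=1 and a=2a₀=76 at k=4, so the next step gives (m, d) = (38, 64) again — its k=1 value — and the period has length 4.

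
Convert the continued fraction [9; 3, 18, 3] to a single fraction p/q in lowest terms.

Using pₖ = aₖpₖ₋₁ + pₖ₋₂ and qₖ = aₖqₖ₋₁ + qₖ₋₂:
  k=0: a=9, p=9, q=1
  k=1: a=3, p=28, q=3
  k=2: a=18, p=513, q=55
  k=3: a=3, p=1567, q=168

1567/168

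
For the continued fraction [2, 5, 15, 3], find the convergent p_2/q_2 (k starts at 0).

167/76

Using pₖ = aₖpₖ₋₁ + pₖ₋₂, qₖ = aₖqₖ₋₁ + qₖ₋₂ (with p₋₁=1, p₋₂=0, q₋₁=0, q₋₂=1):
  k=0: a=2, p=2, q=1
  k=1: a=5, p=11, q=5
  k=2: a=15, p=167, q=76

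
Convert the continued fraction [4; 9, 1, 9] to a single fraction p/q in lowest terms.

Fold from the inside: start with 9/1.
  1 + 1/9 = 10/9
  9 + 9/10 = 99/10
  4 + 10/99 = 406/99

406/99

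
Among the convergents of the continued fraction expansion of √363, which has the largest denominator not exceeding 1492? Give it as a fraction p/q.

√363 = [19; 19, 38, …] (period length 2).
Convergents:
  p_0/q_0 = 19/1
  p_1/q_1 = 362/19
  p_2/q_2 = 13775/723
  p_3/q_3 = 262087/13756
q_2 = 723 ≤ 1492 < 13756 = q_3, so the answer is 13775/723.

13775/723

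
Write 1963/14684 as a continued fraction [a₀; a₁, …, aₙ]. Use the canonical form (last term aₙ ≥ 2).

[0; 7, 2, 12, 4, 19]

1963 = 0×14684 + 1963
14684 = 7×1963 + 943
1963 = 2×943 + 77
943 = 12×77 + 19
77 = 4×19 + 1
19 = 19×1 + 0  (stop)
So 1963/14684 = [0; 7, 2, 12, 4, 19].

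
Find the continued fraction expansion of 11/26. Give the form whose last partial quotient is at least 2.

[0; 2, 2, 1, 3]

11 = 0×26 + 11
26 = 2×11 + 4
11 = 2×4 + 3
4 = 1×3 + 1
3 = 3×1 + 0  (stop)
So 11/26 = [0; 2, 2, 1, 3].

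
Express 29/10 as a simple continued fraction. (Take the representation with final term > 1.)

29 = 2·10 + 9
10 = 1·9 + 1
9 = 9·1 + 0  (stop)
So 29/10 = [2; 1, 9].

[2; 1, 9]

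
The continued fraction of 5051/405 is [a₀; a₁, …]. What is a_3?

3

5051 = 12·405 + 191   →  a_0 = 12
405 = 2·191 + 23   →  a_1 = 2
191 = 8·23 + 7   →  a_2 = 8
23 = 3·7 + 2   →  a_3 = 3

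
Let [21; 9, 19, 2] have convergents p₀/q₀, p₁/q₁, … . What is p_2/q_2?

Using pₖ = aₖpₖ₋₁ + pₖ₋₂, qₖ = aₖqₖ₋₁ + qₖ₋₂ (with p₋₁=1, p₋₂=0, q₋₁=0, q₋₂=1):
  k=0: a=21, p=21, q=1
  k=1: a=9, p=190, q=9
  k=2: a=19, p=3631, q=172

3631/172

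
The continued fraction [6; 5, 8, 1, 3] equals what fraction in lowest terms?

1109/179

Using pₖ = aₖpₖ₋₁ + pₖ₋₂ and qₖ = aₖqₖ₋₁ + qₖ₋₂:
  k=0: a=6, p=6, q=1
  k=1: a=5, p=31, q=5
  k=2: a=8, p=254, q=41
  k=3: a=1, p=285, q=46
  k=4: a=3, p=1109, q=179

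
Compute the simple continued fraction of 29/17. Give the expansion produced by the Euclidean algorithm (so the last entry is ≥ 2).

29 = 1*17 + 12
17 = 1*12 + 5
12 = 2*5 + 2
5 = 2*2 + 1
2 = 2*1 + 0  (stop)
So 29/17 = [1; 1, 2, 2, 2].

[1; 1, 2, 2, 2]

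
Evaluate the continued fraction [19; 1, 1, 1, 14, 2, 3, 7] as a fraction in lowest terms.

45413/2310

Fold from the inside: start with 7/1.
  3 + 1/7 = 22/7
  2 + 7/22 = 51/22
  14 + 22/51 = 736/51
  1 + 51/736 = 787/736
  1 + 736/787 = 1523/787
  1 + 787/1523 = 2310/1523
  19 + 1523/2310 = 45413/2310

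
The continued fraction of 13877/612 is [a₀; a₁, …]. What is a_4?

13877 = 22·612 + 413   →  a_0 = 22
612 = 1·413 + 199   →  a_1 = 1
413 = 2·199 + 15   →  a_2 = 2
199 = 13·15 + 4   →  a_3 = 13
15 = 3·4 + 3   →  a_4 = 3

3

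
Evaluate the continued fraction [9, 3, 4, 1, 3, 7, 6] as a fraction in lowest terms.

25318/2719

Using pₖ = aₖpₖ₋₁ + pₖ₋₂ and qₖ = aₖqₖ₋₁ + qₖ₋₂:
  k=0: a=9, p=9, q=1
  k=1: a=3, p=28, q=3
  k=2: a=4, p=121, q=13
  k=3: a=1, p=149, q=16
  k=4: a=3, p=568, q=61
  k=5: a=7, p=4125, q=443
  k=6: a=6, p=25318, q=2719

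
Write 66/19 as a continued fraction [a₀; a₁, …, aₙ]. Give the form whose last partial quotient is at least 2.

[3; 2, 9]

66 = 3×19 + 9
19 = 2×9 + 1
9 = 9×1 + 0  (stop)
So 66/19 = [3; 2, 9].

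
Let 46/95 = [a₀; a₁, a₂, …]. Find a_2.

46 = 0·95 + 46   →  a_0 = 0
95 = 2·46 + 3   →  a_1 = 2
46 = 15·3 + 1   →  a_2 = 15

15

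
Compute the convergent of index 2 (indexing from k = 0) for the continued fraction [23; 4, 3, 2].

Using pₖ = aₖpₖ₋₁ + pₖ₋₂, qₖ = aₖqₖ₋₁ + qₖ₋₂ (with p₋₁=1, p₋₂=0, q₋₁=0, q₋₂=1):
  k=0: a=23, p=23, q=1
  k=1: a=4, p=93, q=4
  k=2: a=3, p=302, q=13

302/13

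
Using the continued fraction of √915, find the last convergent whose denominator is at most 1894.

29281/968

√915 = [30; 4, 60, …] (period length 2).
Convergents:
  p_0/q_0 = 30/1
  p_1/q_1 = 121/4
  p_2/q_2 = 7290/241
  p_3/q_3 = 29281/968
  p_4/q_4 = 1764150/58321
q_3 = 968 ≤ 1894 < 58321 = q_4, so the answer is 29281/968.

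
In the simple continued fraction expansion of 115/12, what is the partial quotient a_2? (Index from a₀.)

115 = 9·12 + 7   →  a_0 = 9
12 = 1·7 + 5   →  a_1 = 1
7 = 1·5 + 2   →  a_2 = 1

1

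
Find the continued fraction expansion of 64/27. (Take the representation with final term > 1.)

[2; 2, 1, 2, 3]

64 = 2*27 + 10
27 = 2*10 + 7
10 = 1*7 + 3
7 = 2*3 + 1
3 = 3*1 + 0  (stop)
So 64/27 = [2; 2, 1, 2, 3].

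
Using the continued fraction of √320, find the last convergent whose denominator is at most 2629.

46063/2575

√320 = [17; 1, 7, 1, 34, …] (period length 4).
Convergents:
  p_0/q_0 = 17/1
  p_1/q_1 = 18/1
  p_2/q_2 = 143/8
  p_3/q_3 = 161/9
  p_4/q_4 = 5617/314
  p_5/q_5 = 5778/323
  p_6/q_6 = 46063/2575
  p_7/q_7 = 51841/2898
q_6 = 2575 ≤ 2629 < 2898 = q_7, so the answer is 46063/2575.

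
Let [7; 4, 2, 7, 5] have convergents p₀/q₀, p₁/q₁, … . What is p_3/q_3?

484/67

Using pₖ = aₖpₖ₋₁ + pₖ₋₂, qₖ = aₖqₖ₋₁ + qₖ₋₂ (with p₋₁=1, p₋₂=0, q₋₁=0, q₋₂=1):
  k=0: a=7, p=7, q=1
  k=1: a=4, p=29, q=4
  k=2: a=2, p=65, q=9
  k=3: a=7, p=484, q=67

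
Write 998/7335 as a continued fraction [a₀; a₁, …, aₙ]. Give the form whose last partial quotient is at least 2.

[0; 7, 2, 1, 6, 8, 6]

998 = 0×7335 + 998
7335 = 7×998 + 349
998 = 2×349 + 300
349 = 1×300 + 49
300 = 6×49 + 6
49 = 8×6 + 1
6 = 6×1 + 0  (stop)
So 998/7335 = [0; 7, 2, 1, 6, 8, 6].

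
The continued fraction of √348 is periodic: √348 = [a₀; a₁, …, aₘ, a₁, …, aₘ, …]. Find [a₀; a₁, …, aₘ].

a₀ = ⌊√348⌋ = 18.
With m₀=0, d₀=1 and mₖ₊₁ = dₖaₖ − mₖ, dₖ₊₁ = (n − mₖ₊₁²)/dₖ, aₖ₊₁ = ⌊(a₀+mₖ₊₁)/dₖ₊₁⌋:
  k=1: m=18, d=24, a=1
  k=2: m=6, d=13, a=1
  k=3: m=7, d=23, a=1
  k=4: m=16, d=4, a=8
  k=5: m=16, d=23, a=1
  k=6: m=7, d=13, a=1
  k=7: m=6, d=24, a=1
  k=8: m=18, d=1, a=36
d=1 and a=2a₀=36 at k=8, so the next step gives (m, d) = (18, 24) again — its k=1 value — and the period has length 8.

[18; 1, 1, 1, 8, 1, 1, 1, 36]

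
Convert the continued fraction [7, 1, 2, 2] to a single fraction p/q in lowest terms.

54/7

Fold from the inside: start with 2/1.
  2 + 1/2 = 5/2
  1 + 2/5 = 7/5
  7 + 5/7 = 54/7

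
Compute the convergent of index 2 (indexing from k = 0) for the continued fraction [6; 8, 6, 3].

300/49

Using pₖ = aₖpₖ₋₁ + pₖ₋₂, qₖ = aₖqₖ₋₁ + qₖ₋₂ (with p₋₁=1, p₋₂=0, q₋₁=0, q₋₂=1):
  k=0: a=6, p=6, q=1
  k=1: a=8, p=49, q=8
  k=2: a=6, p=300, q=49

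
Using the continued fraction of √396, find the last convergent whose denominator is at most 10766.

79201/3980

√396 = [19; 1, 8, 1, 38, …] (period length 4).
Convergents:
  p_0/q_0 = 19/1
  p_1/q_1 = 20/1
  p_2/q_2 = 179/9
  p_3/q_3 = 199/10
  p_4/q_4 = 7741/389
  p_5/q_5 = 7940/399
  p_6/q_6 = 71261/3581
  p_7/q_7 = 79201/3980
  p_8/q_8 = 3080899/154821
q_7 = 3980 ≤ 10766 < 154821 = q_8, so the answer is 79201/3980.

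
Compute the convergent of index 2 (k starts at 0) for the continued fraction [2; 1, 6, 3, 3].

Using pₖ = aₖpₖ₋₁ + pₖ₋₂, qₖ = aₖqₖ₋₁ + qₖ₋₂ (with p₋₁=1, p₋₂=0, q₋₁=0, q₋₂=1):
  k=0: a=2, p=2, q=1
  k=1: a=1, p=3, q=1
  k=2: a=6, p=20, q=7

20/7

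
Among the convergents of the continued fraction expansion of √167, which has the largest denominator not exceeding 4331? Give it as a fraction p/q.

52092/4031

√167 = [12; 1, 11, 1, 24, …] (period length 4).
Convergents:
  p_0/q_0 = 12/1
  p_1/q_1 = 13/1
  p_2/q_2 = 155/12
  p_3/q_3 = 168/13
  p_4/q_4 = 4187/324
  p_5/q_5 = 4355/337
  p_6/q_6 = 52092/4031
  p_7/q_7 = 56447/4368
q_6 = 4031 ≤ 4331 < 4368 = q_7, so the answer is 52092/4031.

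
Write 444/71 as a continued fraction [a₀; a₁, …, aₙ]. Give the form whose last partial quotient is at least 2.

[6; 3, 1, 17]

444 = 6*71 + 18
71 = 3*18 + 17
18 = 1*17 + 1
17 = 17*1 + 0  (stop)
So 444/71 = [6; 3, 1, 17].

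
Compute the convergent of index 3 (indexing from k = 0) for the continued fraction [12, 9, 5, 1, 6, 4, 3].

666/55

Using pₖ = aₖpₖ₋₁ + pₖ₋₂, qₖ = aₖqₖ₋₁ + qₖ₋₂ (with p₋₁=1, p₋₂=0, q₋₁=0, q₋₂=1):
  k=0: a=12, p=12, q=1
  k=1: a=9, p=109, q=9
  k=2: a=5, p=557, q=46
  k=3: a=1, p=666, q=55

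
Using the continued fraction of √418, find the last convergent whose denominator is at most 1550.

15068/737

√418 = [20; 2, 4, 20, 4, 2, 40, …] (period length 6).
Convergents:
  p_0/q_0 = 20/1
  p_1/q_1 = 41/2
  p_2/q_2 = 184/9
  p_3/q_3 = 3721/182
  p_4/q_4 = 15068/737
  p_5/q_5 = 33857/1656
q_4 = 737 ≤ 1550 < 1656 = q_5, so the answer is 15068/737.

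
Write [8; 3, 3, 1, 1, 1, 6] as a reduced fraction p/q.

Fold from the inside: start with 6/1.
  1 + 1/6 = 7/6
  1 + 6/7 = 13/7
  1 + 7/13 = 20/13
  3 + 13/20 = 73/20
  3 + 20/73 = 239/73
  8 + 73/239 = 1985/239

1985/239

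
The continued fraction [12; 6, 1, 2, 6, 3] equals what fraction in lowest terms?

4872/401

Using pₖ = aₖpₖ₋₁ + pₖ₋₂ and qₖ = aₖqₖ₋₁ + qₖ₋₂:
  k=0: a=12, p=12, q=1
  k=1: a=6, p=73, q=6
  k=2: a=1, p=85, q=7
  k=3: a=2, p=243, q=20
  k=4: a=6, p=1543, q=127
  k=5: a=3, p=4872, q=401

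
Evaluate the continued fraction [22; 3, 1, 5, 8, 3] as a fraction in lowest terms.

Fold from the inside: start with 3/1.
  8 + 1/3 = 25/3
  5 + 3/25 = 128/25
  1 + 25/128 = 153/128
  3 + 128/153 = 587/153
  22 + 153/587 = 13067/587

13067/587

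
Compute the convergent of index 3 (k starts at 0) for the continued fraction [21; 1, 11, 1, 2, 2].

Using pₖ = aₖpₖ₋₁ + pₖ₋₂, qₖ = aₖqₖ₋₁ + qₖ₋₂ (with p₋₁=1, p₋₂=0, q₋₁=0, q₋₂=1):
  k=0: a=21, p=21, q=1
  k=1: a=1, p=22, q=1
  k=2: a=11, p=263, q=12
  k=3: a=1, p=285, q=13

285/13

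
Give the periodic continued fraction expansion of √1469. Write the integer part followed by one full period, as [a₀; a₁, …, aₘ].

[38; 3, 18, 1, 4, 1, 18, 3, 76]

a₀ = ⌊√1469⌋ = 38.
With m₀=0, d₀=1 and mₖ₊₁ = dₖaₖ − mₖ, dₖ₊₁ = (n − mₖ₊₁²)/dₖ, aₖ₊₁ = ⌊(a₀+mₖ₊₁)/dₖ₊₁⌋:
  k=1: m=38, d=25, a=3
  k=2: m=37, d=4, a=18
  k=3: m=35, d=61, a=1
  k=4: m=26, d=13, a=4
  k=5: m=26, d=61, a=1
  k=6: m=35, d=4, a=18
  k=7: m=37, d=25, a=3
  k=8: m=38, d=1, a=76
d=1 and a=2a₀=76 at k=8, so the next step gives (m, d) = (38, 25) again — its k=1 value — and the period has length 8.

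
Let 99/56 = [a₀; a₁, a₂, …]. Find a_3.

3

99 = 1·56 + 43   →  a_0 = 1
56 = 1·43 + 13   →  a_1 = 1
43 = 3·13 + 4   →  a_2 = 3
13 = 3·4 + 1   →  a_3 = 3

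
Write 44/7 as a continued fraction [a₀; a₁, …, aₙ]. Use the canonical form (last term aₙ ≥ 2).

[6; 3, 2]

44 = 6×7 + 2
7 = 3×2 + 1
2 = 2×1 + 0  (stop)
So 44/7 = [6; 3, 2].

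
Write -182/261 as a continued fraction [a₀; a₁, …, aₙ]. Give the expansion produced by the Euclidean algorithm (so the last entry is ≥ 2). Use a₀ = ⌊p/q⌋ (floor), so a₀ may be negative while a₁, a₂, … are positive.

[-1; 3, 3, 3, 2, 3]

-182 = -1×261 + 79
261 = 3×79 + 24
79 = 3×24 + 7
24 = 3×7 + 3
7 = 2×3 + 1
3 = 3×1 + 0  (stop)
So -182/261 = [-1; 3, 3, 3, 2, 3].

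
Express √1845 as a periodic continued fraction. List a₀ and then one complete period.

a₀ = ⌊√1845⌋ = 42.
With m₀=0, d₀=1 and mₖ₊₁ = dₖaₖ − mₖ, dₖ₊₁ = (n − mₖ₊₁²)/dₖ, aₖ₊₁ = ⌊(a₀+mₖ₊₁)/dₖ₊₁⌋:
  k=1: m=42, d=81, a=1
  k=2: m=39, d=4, a=20
  k=3: m=41, d=41, a=2
  k=4: m=41, d=4, a=20
  k=5: m=39, d=81, a=1
  k=6: m=42, d=1, a=84
d=1 and a=2a₀=84 at k=6, so the next step gives (m, d) = (42, 81) again — its k=1 value — and the period has length 6.

[42; 1, 20, 2, 20, 1, 84]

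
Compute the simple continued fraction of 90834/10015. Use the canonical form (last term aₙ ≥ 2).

90834 = 9·10015 + 699
10015 = 14·699 + 229
699 = 3·229 + 12
229 = 19·12 + 1
12 = 12·1 + 0  (stop)
So 90834/10015 = [9; 14, 3, 19, 12].

[9; 14, 3, 19, 12]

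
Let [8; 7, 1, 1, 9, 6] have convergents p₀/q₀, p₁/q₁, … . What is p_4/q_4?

Using pₖ = aₖpₖ₋₁ + pₖ₋₂, qₖ = aₖqₖ₋₁ + qₖ₋₂ (with p₋₁=1, p₋₂=0, q₋₁=0, q₋₂=1):
  k=0: a=8, p=8, q=1
  k=1: a=7, p=57, q=7
  k=2: a=1, p=65, q=8
  k=3: a=1, p=122, q=15
  k=4: a=9, p=1163, q=143

1163/143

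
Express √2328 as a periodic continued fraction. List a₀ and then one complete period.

[48; 4, 96]

a₀ = ⌊√2328⌋ = 48.
With m₀=0, d₀=1 and mₖ₊₁ = dₖaₖ − mₖ, dₖ₊₁ = (n − mₖ₊₁²)/dₖ, aₖ₊₁ = ⌊(a₀+mₖ₊₁)/dₖ₊₁⌋:
  k=1: m=48, d=24, a=4
  k=2: m=48, d=1, a=96
d=1 and a=2a₀=96 at k=2, so the next step gives (m, d) = (48, 24) again — its k=1 value — and the period has length 2.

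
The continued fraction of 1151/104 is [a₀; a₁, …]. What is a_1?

1151 = 11·104 + 7   →  a_0 = 11
104 = 14·7 + 6   →  a_1 = 14

14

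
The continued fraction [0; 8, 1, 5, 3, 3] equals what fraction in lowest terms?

63/557

Using pₖ = aₖpₖ₋₁ + pₖ₋₂ and qₖ = aₖqₖ₋₁ + qₖ₋₂:
  k=0: a=0, p=0, q=1
  k=1: a=8, p=1, q=8
  k=2: a=1, p=1, q=9
  k=3: a=5, p=6, q=53
  k=4: a=3, p=19, q=168
  k=5: a=3, p=63, q=557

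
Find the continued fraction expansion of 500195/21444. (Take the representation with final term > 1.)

500195 = 23*21444 + 6983
21444 = 3*6983 + 495
6983 = 14*495 + 53
495 = 9*53 + 18
53 = 2*18 + 17
18 = 1*17 + 1
17 = 17*1 + 0  (stop)
So 500195/21444 = [23; 3, 14, 9, 2, 1, 17].

[23; 3, 14, 9, 2, 1, 17]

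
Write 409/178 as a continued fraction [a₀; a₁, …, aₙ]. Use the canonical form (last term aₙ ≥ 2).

409 = 2×178 + 53
178 = 3×53 + 19
53 = 2×19 + 15
19 = 1×15 + 4
15 = 3×4 + 3
4 = 1×3 + 1
3 = 3×1 + 0  (stop)
So 409/178 = [2; 3, 2, 1, 3, 1, 3].

[2; 3, 2, 1, 3, 1, 3]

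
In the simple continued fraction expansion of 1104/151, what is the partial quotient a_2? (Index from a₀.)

1104 = 7·151 + 47   →  a_0 = 7
151 = 3·47 + 10   →  a_1 = 3
47 = 4·10 + 7   →  a_2 = 4

4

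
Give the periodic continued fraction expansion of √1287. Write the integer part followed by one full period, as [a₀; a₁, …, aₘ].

a₀ = ⌊√1287⌋ = 35.
With m₀=0, d₀=1 and mₖ₊₁ = dₖaₖ − mₖ, dₖ₊₁ = (n − mₖ₊₁²)/dₖ, aₖ₊₁ = ⌊(a₀+mₖ₊₁)/dₖ₊₁⌋:
  k=1: m=35, d=62, a=1
  k=2: m=27, d=9, a=6
  k=3: m=27, d=62, a=1
  k=4: m=35, d=1, a=70
d=1 and a=2a₀=70 at k=4, so the next step gives (m, d) = (35, 62) again — its k=1 value — and the period has length 4.

[35; 1, 6, 1, 70]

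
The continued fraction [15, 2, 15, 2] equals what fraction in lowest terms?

Using pₖ = aₖpₖ₋₁ + pₖ₋₂ and qₖ = aₖqₖ₋₁ + qₖ₋₂:
  k=0: a=15, p=15, q=1
  k=1: a=2, p=31, q=2
  k=2: a=15, p=480, q=31
  k=3: a=2, p=991, q=64

991/64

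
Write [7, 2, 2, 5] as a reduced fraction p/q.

200/27

Using pₖ = aₖpₖ₋₁ + pₖ₋₂ and qₖ = aₖqₖ₋₁ + qₖ₋₂:
  k=0: a=7, p=7, q=1
  k=1: a=2, p=15, q=2
  k=2: a=2, p=37, q=5
  k=3: a=5, p=200, q=27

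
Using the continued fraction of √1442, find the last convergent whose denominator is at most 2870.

√1442 = [37; 1, 36, 1, 74, …] (period length 4).
Convergents:
  p_0/q_0 = 37/1
  p_1/q_1 = 38/1
  p_2/q_2 = 1405/37
  p_3/q_3 = 1443/38
  p_4/q_4 = 108187/2849
  p_5/q_5 = 109630/2887
q_4 = 2849 ≤ 2870 < 2887 = q_5, so the answer is 108187/2849.

108187/2849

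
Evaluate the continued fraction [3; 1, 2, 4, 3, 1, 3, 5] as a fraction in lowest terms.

Using pₖ = aₖpₖ₋₁ + pₖ₋₂ and qₖ = aₖqₖ₋₁ + qₖ₋₂:
  k=0: a=3, p=3, q=1
  k=1: a=1, p=4, q=1
  k=2: a=2, p=11, q=3
  k=3: a=4, p=48, q=13
  k=4: a=3, p=155, q=42
  k=5: a=1, p=203, q=55
  k=6: a=3, p=764, q=207
  k=7: a=5, p=4023, q=1090

4023/1090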